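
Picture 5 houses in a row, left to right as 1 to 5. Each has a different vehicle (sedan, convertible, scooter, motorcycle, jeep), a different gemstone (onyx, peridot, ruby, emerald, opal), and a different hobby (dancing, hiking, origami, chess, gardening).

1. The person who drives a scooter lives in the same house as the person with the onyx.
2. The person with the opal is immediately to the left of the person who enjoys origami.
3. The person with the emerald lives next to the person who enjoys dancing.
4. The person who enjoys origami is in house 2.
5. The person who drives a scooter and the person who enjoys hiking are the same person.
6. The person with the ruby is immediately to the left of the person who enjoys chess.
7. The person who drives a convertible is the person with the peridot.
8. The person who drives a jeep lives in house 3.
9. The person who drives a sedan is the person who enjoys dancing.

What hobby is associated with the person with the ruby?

Clue 4: the person who enjoys origami is in house 2.
Clue 8 places the person who drives a jeep in house 3.
By clue 2, the person with the opal is in house 1.
The person who drives a scooter is narrowed to house 4 or 5; consider each.
Placing it in house 4 leads to a contradiction, so it's in house 5.
Clue 1 places the person with the onyx in house 5.
Clue 5: the person who enjoys hiking is in house 5.
So house 4 gets peridot for gemstone.
The person who drives a convertible is in house 4 (clue 7).
House 2 vehicle: only motorcycle fits.
Clue 9 places the person who enjoys dancing in house 1.
That leaves sedan as the vehicle for house 1.
The person with the emerald is in house 2 (clue 3).
House 3's gemstone must be ruby (nothing else left).
From clue 6, the person who enjoys chess must be in house 4.
The only hobby still possible for house 3 is gardening.
So: house 1 = sedan/opal/dancing, house 2 = motorcycle/emerald/origami, house 3 = jeep/ruby/gardening, house 4 = convertible/peridot/chess, house 5 = scooter/onyx/hiking.

gardening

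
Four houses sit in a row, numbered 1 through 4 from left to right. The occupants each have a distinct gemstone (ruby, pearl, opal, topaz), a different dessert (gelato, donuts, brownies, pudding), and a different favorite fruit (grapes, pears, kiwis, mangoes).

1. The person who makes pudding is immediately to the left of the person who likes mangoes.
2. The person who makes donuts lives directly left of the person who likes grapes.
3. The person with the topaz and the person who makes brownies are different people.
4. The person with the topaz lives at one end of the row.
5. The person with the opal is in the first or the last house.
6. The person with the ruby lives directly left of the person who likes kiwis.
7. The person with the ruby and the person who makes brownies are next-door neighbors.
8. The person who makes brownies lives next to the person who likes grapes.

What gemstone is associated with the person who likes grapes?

House 1's favorite fruit must be pears (nothing else left).
The person with the opal is narrowed to house 1 or 4; consider each.
Placing it in house 1 leads to a contradiction, so it's in house 4.
House 1 gemstone: only topaz fits.
The person with the pearl is narrowed to house 2 or 3; consider each.
Placing it in house 3 leads to a contradiction, so it's in house 2.
House 3 gemstone: only ruby fits.
From clue 6, the person who likes kiwis must be in house 4.
By clue 8, the person who likes grapes is in house 3.
House 2's favorite fruit must be mangoes (nothing else left).
Clue 1: the person who makes pudding is in house 1.
By clue 2, the person who makes donuts is in house 2.
So house 3 gets gelato for dessert.
House 4 dessert: only brownies fits.
So: house 1 = topaz/pudding/pears, house 2 = pearl/donuts/mangoes, house 3 = ruby/gelato/grapes, house 4 = opal/brownies/kiwis.

ruby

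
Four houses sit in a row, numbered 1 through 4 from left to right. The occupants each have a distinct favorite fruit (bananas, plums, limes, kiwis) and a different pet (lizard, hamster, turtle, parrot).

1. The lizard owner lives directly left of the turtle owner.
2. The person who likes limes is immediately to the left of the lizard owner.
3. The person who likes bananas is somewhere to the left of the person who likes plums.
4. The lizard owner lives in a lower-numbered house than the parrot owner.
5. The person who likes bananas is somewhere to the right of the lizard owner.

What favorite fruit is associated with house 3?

By clue 5, the person who likes bananas is in house 3.
By clue 5, the lizard owner is in house 2.
House 1's pet must be hamster (nothing else left).
From clue 1, the turtle owner must be in house 3.
Clue 2: the person who likes limes is in house 1.
Clue 3: the person who likes plums is in house 4.
The only favorite fruit still possible for house 2 is kiwis.
That leaves parrot as the pet for house 4.
So: house 1 = limes/hamster, house 2 = kiwis/lizard, house 3 = bananas/turtle, house 4 = plums/parrot.

bananas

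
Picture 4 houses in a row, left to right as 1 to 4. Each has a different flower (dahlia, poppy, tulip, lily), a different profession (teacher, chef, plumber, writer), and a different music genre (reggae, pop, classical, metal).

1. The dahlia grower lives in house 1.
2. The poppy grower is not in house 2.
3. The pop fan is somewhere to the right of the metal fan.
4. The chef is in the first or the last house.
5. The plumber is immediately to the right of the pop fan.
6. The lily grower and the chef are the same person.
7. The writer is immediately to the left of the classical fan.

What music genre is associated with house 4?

The dahlia grower is in house 1 (clue 1).
So house 2 gets tulip for flower.
So house 3 gets poppy for flower.
House 4's flower must be lily (nothing else left).
From clue 6, the chef must be in house 4.
So house 3 gets plumber for profession.
By clue 5, the pop fan is in house 2.
House 1's music genre must be metal (nothing else left).
House 3 music genre: only classical fits.
House 4 music genre: only reggae fits.
Clue 7 places the writer in house 2.
That leaves teacher as the profession for house 1.
So: house 1 = dahlia/teacher/metal, house 2 = tulip/writer/pop, house 3 = poppy/plumber/classical, house 4 = lily/chef/reggae.

reggae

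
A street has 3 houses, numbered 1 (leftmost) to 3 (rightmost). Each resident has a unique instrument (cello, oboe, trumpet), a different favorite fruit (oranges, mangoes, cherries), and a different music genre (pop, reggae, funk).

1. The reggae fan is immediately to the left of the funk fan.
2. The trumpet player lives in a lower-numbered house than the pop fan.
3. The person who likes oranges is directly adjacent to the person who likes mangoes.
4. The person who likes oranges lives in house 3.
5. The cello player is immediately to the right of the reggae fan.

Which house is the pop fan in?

3

Clue 4 places the person who likes oranges in house 3.
House 1's music genre must be reggae (nothing else left).
Clue 1 places the funk fan in house 2.
By clue 3, the person who likes mangoes is in house 2.
Clue 5 places the cello player in house 2.
House 1's instrument must be trumpet (nothing else left).
That leaves oboe as the instrument for house 3.
That leaves cherries as the favorite fruit for house 1.
That leaves pop as the music genre for house 3.
So: house 1 = trumpet/cherries/reggae, house 2 = cello/mangoes/funk, house 3 = oboe/oranges/pop.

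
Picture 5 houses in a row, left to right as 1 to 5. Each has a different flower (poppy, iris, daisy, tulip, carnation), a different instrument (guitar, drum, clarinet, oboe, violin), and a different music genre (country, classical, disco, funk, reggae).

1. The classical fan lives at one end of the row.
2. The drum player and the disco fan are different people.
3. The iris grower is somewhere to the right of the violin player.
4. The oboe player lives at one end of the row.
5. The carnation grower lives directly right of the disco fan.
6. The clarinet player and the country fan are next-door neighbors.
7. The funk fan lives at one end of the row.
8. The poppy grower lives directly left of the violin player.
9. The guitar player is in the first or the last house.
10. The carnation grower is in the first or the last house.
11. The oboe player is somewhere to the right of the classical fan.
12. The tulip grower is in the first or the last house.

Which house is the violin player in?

The carnation grower is in house 5 (clue 10).
From clue 11, the oboe player must be in house 5.
The classical fan is in house 1 (clue 11).
That leaves funk as the music genre for house 5.
From clue 5, the disco fan must be in house 4.
So house 1 gets tulip for flower.
That leaves guitar as the instrument for house 1.
From clue 8, the violin player must be in house 3.
The only flower still possible for house 2 is poppy.
House 4 instrument: only clarinet fits.
The iris grower is in house 4 (clue 3).
Clue 6 places the country fan in house 3.
That leaves daisy as the flower for house 3.
House 2's instrument must be drum (nothing else left).
House 2's music genre must be reggae (nothing else left).
So: house 1 = tulip/guitar/classical, house 2 = poppy/drum/reggae, house 3 = daisy/violin/country, house 4 = iris/clarinet/disco, house 5 = carnation/oboe/funk.

3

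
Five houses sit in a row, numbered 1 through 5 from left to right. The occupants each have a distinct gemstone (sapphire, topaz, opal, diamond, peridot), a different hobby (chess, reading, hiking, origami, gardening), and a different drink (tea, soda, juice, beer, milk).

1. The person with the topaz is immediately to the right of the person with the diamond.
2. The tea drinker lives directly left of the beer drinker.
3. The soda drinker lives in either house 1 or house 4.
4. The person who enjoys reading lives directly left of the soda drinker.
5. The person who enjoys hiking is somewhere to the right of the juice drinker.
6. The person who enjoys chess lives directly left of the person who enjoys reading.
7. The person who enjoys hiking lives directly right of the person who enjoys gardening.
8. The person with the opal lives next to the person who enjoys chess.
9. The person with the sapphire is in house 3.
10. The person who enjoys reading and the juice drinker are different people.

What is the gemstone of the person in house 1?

The person who enjoys reading is in house 3 (clue 4).
The soda drinker is in house 4 (clue 4).
Clue 6: the person who enjoys chess is in house 2.
Clue 9 places the person with the sapphire in house 3.
The only gemstone still possible for house 1 is opal.
Clue 1: the person with the topaz is in house 5.
The person with the diamond is in house 4 (clue 1).
The person who enjoys hiking is in house 5 (clue 7).
By clue 7, the person who enjoys gardening is in house 4.
That leaves peridot as the gemstone for house 2.
The only hobby still possible for house 1 is origami.
So house 5 gets milk for drink.
The only drink still possible for house 3 is beer.
The tea drinker is in house 2 (clue 2).
House 1's drink must be juice (nothing else left).
So: house 1 = opal/origami/juice, house 2 = peridot/chess/tea, house 3 = sapphire/reading/beer, house 4 = diamond/gardening/soda, house 5 = topaz/hiking/milk.

opal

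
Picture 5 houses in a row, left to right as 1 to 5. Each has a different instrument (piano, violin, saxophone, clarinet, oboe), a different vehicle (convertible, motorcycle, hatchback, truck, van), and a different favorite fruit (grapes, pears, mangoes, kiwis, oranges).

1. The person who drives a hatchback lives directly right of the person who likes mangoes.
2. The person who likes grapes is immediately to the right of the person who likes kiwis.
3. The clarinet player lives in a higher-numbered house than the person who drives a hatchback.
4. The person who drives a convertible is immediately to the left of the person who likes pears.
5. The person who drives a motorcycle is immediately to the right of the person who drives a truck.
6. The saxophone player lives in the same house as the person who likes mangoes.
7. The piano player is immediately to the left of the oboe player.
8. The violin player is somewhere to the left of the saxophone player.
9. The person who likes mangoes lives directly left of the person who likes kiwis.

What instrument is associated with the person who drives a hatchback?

piano

So house 1 gets oranges for favorite fruit.
The clarinet player is narrowed to house 4 or 5; consider each.
Placing it in house 4 leads to a contradiction, so it's in house 5.
That leaves oboe as the instrument for house 4.
From clue 7, the piano player must be in house 3.
House 1 instrument: only violin fits.
That leaves saxophone as the instrument for house 2.
Clue 6: the person who likes mangoes is in house 2.
Clue 9: the person who likes kiwis is in house 3.
By clue 1, the person who drives a hatchback is in house 3.
From clue 2, the person who likes grapes must be in house 4.
House 5 favorite fruit: only pears fits.
So house 1 gets truck for vehicle.
House 4 vehicle: only convertible fits.
The person who drives a motorcycle is in house 2 (clue 5).
House 5's vehicle must be van (nothing else left).
So: house 1 = violin/truck/oranges, house 2 = saxophone/motorcycle/mangoes, house 3 = piano/hatchback/kiwis, house 4 = oboe/convertible/grapes, house 5 = clarinet/van/pears.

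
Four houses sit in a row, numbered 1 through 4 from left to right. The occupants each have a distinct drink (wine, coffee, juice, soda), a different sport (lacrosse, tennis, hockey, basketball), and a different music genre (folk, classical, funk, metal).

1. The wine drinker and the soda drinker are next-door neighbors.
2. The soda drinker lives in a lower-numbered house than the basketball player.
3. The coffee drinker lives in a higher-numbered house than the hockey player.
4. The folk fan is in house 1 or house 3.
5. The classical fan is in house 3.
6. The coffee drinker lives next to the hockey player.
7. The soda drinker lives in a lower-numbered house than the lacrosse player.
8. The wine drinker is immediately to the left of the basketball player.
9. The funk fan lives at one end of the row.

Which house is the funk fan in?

4

From clue 5, the classical fan must be in house 3.
That leaves metal as the music genre for house 2.
That leaves funk as the music genre for house 4.
So house 1 gets folk for music genre.
The coffee drinker is narrowed to house 2 or 3 or 4; consider each.
Placing it in house 2 and house 4 leads to a contradiction, so it's in house 3.
Clue 6: the hockey player is in house 2.
That leaves juice as the drink for house 4.
House 1 sport: only tennis fits.
Clue 8: the wine drinker is in house 2.
By clue 8, the basketball player is in house 3.
House 1 drink: only soda fits.
That leaves lacrosse as the sport for house 4.
So: house 1 = soda/tennis/folk, house 2 = wine/hockey/metal, house 3 = coffee/basketball/classical, house 4 = juice/lacrosse/funk.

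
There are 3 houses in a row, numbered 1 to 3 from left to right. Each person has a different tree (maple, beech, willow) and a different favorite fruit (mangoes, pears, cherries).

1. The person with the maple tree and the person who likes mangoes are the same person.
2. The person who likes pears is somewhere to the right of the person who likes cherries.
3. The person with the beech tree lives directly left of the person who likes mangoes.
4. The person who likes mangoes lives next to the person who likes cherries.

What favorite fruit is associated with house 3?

pears

So house 1 gets cherries for favorite fruit.
Clue 4 places the person who likes mangoes in house 2.
House 3's favorite fruit must be pears (nothing else left).
Clue 1 places the person with the maple tree in house 2.
Clue 3 places the person with the beech tree in house 1.
So house 3 gets willow for tree.
So: house 1 = beech/cherries, house 2 = maple/mangoes, house 3 = willow/pears.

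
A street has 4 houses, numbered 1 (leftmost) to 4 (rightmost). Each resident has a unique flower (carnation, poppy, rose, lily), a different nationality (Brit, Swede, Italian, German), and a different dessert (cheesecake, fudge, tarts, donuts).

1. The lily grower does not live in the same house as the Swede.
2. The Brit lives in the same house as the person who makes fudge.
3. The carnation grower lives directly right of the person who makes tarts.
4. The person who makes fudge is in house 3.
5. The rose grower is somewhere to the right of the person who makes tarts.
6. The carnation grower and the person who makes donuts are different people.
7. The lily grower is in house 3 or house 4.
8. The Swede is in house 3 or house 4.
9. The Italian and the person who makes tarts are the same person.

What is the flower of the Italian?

poppy

Clue 4 places the person who makes fudge in house 3.
House 1's flower must be poppy (nothing else left).
From clue 2, the Brit must be in house 3.
House 4's nationality must be Swede (nothing else left).
Clue 1: the lily grower is in house 3.
That leaves rose as the flower for house 4.
Clue 3 places the person who makes tarts in house 1.
From clue 9, the Italian must be in house 1.
The only flower still possible for house 2 is carnation.
The only nationality still possible for house 2 is German.
House 2's dessert must be cheesecake (nothing else left).
House 4's dessert must be donuts (nothing else left).
So: house 1 = poppy/Italian/tarts, house 2 = carnation/German/cheesecake, house 3 = lily/Brit/fudge, house 4 = rose/Swede/donuts.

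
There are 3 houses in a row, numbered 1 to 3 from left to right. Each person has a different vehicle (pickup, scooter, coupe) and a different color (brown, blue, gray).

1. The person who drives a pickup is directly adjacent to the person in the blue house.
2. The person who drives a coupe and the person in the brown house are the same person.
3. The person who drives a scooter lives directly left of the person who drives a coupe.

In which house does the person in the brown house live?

The person who drives a coupe is narrowed to house 2 or 3; consider each.
Placing it in house 2 leads to a contradiction, so it's in house 3.
The person in the brown house is in house 3 (clue 2).
Clue 3: the person who drives a scooter is in house 2.
House 1 vehicle: only pickup fits.
Clue 1: the person in the blue house is in house 2.
That leaves gray as the color for house 1.
So: house 1 = pickup/gray, house 2 = scooter/blue, house 3 = coupe/brown.

3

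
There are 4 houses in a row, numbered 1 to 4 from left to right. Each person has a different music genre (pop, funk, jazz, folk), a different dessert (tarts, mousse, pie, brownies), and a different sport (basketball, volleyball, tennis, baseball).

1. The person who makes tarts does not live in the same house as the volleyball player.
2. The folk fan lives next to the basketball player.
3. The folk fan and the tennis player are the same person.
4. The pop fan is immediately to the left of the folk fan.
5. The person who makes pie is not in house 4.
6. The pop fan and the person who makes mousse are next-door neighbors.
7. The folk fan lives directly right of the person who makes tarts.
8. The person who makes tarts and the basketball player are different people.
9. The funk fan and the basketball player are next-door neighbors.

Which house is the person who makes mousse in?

The folk fan is narrowed to house 2 or 3 or 4; consider each.
Placing it in house 3 and house 4 leads to a contradiction, so it's in house 2.
Clue 3 places the tennis player in house 2.
By clue 4, the pop fan is in house 1.
The person who makes mousse is in house 2 (clue 6).
Clue 7 places the person who makes tarts in house 1.
Clue 8 places the basketball player in house 3.
So house 3 gets jazz for music genre.
That leaves funk as the music genre for house 4.
House 3 dessert: only pie fits.
House 4's dessert must be brownies (nothing else left).
From clue 1, the volleyball player must be in house 4.
That leaves baseball as the sport for house 1.
So: house 1 = pop/tarts/baseball, house 2 = folk/mousse/tennis, house 3 = jazz/pie/basketball, house 4 = funk/brownies/volleyball.

2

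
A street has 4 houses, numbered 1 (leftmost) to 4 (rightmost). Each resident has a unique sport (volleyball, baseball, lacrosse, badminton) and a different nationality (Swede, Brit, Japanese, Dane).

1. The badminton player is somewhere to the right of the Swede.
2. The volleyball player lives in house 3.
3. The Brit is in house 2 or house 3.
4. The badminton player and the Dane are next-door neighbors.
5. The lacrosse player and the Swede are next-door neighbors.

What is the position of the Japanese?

4

From clue 2, the volleyball player must be in house 3.
So house 4 gets Japanese for nationality.
The badminton player is narrowed to house 2 or 4; consider each.
Placing it in house 2 leads to a contradiction, so it's in house 4.
From clue 4, the Dane must be in house 3.
That leaves Swede as the nationality for house 1.
House 2 nationality: only Brit fits.
By clue 5, the lacrosse player is in house 2.
House 1's sport must be baseball (nothing else left).
So: house 1 = baseball/Swede, house 2 = lacrosse/Brit, house 3 = volleyball/Dane, house 4 = badminton/Japanese.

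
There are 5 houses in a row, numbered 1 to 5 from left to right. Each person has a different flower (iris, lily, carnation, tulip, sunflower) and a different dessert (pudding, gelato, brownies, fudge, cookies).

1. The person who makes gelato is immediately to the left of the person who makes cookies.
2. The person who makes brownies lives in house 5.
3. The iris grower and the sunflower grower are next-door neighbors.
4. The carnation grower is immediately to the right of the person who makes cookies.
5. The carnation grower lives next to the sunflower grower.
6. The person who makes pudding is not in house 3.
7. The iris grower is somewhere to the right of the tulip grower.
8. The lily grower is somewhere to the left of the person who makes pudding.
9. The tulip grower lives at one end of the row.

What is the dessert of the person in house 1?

gelato

Clue 2: the person who makes brownies is in house 5.
The tulip grower is in house 1 (clue 9).
The person who makes pudding is in house 4 (clue 8).
The carnation grower is narrowed to house 3 or 4; consider each.
Placing it in house 4 leads to a contradiction, so it's in house 3.
The person who makes cookies is in house 2 (clue 4).
So house 5 gets iris for flower.
That leaves fudge as the dessert for house 3.
By clue 3, the sunflower grower is in house 4.
House 2's flower must be lily (nothing else left).
So house 1 gets gelato for dessert.
So: house 1 = tulip/gelato, house 2 = lily/cookies, house 3 = carnation/fudge, house 4 = sunflower/pudding, house 5 = iris/brownies.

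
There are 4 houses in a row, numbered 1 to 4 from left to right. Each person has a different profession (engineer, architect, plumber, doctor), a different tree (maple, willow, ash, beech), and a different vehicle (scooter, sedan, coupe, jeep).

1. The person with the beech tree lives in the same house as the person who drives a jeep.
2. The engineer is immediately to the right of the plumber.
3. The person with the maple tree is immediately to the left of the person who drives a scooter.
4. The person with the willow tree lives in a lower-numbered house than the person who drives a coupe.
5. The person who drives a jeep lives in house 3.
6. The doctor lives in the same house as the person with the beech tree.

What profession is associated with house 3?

doctor

Clue 5: the person who drives a jeep is in house 3.
So house 1 gets sedan for vehicle.
Clue 1 places the person with the beech tree in house 3.
Clue 6 places the doctor in house 3.
So house 4 gets ash for tree.
By clue 2, the engineer is in house 2.
Clue 2: the plumber is in house 1.
By clue 3, the person who drives a scooter is in house 2.
House 4 profession: only architect fits.
House 1 tree: only maple fits.
House 2 tree: only willow fits.
House 4's vehicle must be coupe (nothing else left).
So: house 1 = plumber/maple/sedan, house 2 = engineer/willow/scooter, house 3 = doctor/beech/jeep, house 4 = architect/ash/coupe.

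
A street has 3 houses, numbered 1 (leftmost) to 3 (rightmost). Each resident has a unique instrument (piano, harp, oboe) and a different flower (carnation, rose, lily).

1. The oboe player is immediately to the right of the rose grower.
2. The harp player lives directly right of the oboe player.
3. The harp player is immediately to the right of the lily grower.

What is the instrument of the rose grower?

piano

Clue 2: the harp player is in house 3.
From clue 2, the oboe player must be in house 2.
Clue 3 places the lily grower in house 2.
That leaves piano as the instrument for house 1.
That leaves carnation as the flower for house 3.
The only flower still possible for house 1 is rose.
So: house 1 = piano/rose, house 2 = oboe/lily, house 3 = harp/carnation.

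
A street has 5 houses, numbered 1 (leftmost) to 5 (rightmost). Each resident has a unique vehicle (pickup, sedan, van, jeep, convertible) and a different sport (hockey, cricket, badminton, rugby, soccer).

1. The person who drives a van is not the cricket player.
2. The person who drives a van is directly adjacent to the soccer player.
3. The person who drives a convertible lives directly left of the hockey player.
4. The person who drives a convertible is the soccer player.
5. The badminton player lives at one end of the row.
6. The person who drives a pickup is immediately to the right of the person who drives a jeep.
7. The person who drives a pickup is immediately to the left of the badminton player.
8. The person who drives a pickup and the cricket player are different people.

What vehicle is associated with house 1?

By clue 7, the person who drives a pickup is in house 4.
Clue 7 places the badminton player in house 5.
From clue 6, the person who drives a jeep must be in house 3.
So house 5 gets sedan for vehicle.
House 4 sport: only rugby fits.
The person who drives a convertible is narrowed to house 1 or 2; consider each.
Placing it in house 2 leads to a contradiction, so it's in house 1.
From clue 3, the hockey player must be in house 2.
Clue 4 places the soccer player in house 1.
The only vehicle still possible for house 2 is van.
So house 3 gets cricket for sport.
So: house 1 = convertible/soccer, house 2 = van/hockey, house 3 = jeep/cricket, house 4 = pickup/rugby, house 5 = sedan/badminton.

convertible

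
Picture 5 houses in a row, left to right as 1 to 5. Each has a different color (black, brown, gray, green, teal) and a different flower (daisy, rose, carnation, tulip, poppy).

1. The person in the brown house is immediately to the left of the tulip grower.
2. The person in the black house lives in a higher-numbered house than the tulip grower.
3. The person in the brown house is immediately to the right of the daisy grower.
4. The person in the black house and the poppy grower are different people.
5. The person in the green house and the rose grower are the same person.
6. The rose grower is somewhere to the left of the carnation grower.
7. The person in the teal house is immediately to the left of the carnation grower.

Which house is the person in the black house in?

5

The person in the black house is narrowed to house 4 or 5; consider each.
Placing it in house 4 leads to a contradiction, so it's in house 5.
That leaves carnation as the flower for house 5.
From clue 7, the person in the teal house must be in house 4.
The person in the brown house is narrowed to house 2 or 3; consider each.
Placing it in house 2 leads to a contradiction, so it's in house 3.
Clue 1 places the tulip grower in house 4.
Clue 3 places the daisy grower in house 2.
Clue 5: the person in the green house is in house 1.
Clue 5 places the rose grower in house 1.
House 2 color: only gray fits.
The only flower still possible for house 3 is poppy.
So: house 1 = green/rose, house 2 = gray/daisy, house 3 = brown/poppy, house 4 = teal/tulip, house 5 = black/carnation.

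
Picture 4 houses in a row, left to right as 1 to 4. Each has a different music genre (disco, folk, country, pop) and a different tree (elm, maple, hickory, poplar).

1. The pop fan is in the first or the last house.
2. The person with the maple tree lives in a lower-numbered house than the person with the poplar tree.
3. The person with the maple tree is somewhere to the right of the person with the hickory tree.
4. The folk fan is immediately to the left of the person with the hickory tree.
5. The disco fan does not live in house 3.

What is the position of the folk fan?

Clue 4: the folk fan is in house 1.
Clue 4 places the person with the hickory tree in house 2.
House 3's music genre must be country (nothing else left).
So house 4 gets pop for music genre.
The only tree still possible for house 1 is elm.
House 4's tree must be poplar (nothing else left).
House 2 music genre: only disco fits.
That leaves maple as the tree for house 3.
So: house 1 = folk/elm, house 2 = disco/hickory, house 3 = country/maple, house 4 = pop/poplar.

1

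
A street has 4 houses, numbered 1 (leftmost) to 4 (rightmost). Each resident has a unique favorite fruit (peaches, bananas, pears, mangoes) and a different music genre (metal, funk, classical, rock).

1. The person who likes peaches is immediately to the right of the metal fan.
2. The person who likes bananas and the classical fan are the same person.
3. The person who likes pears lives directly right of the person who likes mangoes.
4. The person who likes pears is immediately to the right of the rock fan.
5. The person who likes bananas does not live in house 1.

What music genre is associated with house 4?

House 1 favorite fruit: only mangoes fits.
Clue 3: the person who likes pears is in house 2.
From clue 4, the rock fan must be in house 1.
The person who likes bananas is narrowed to house 3 or 4; consider each.
Placing it in house 3 leads to a contradiction, so it's in house 4.
By clue 2, the classical fan is in house 4.
House 3 favorite fruit: only peaches fits.
Clue 1: the metal fan is in house 2.
That leaves funk as the music genre for house 3.
So: house 1 = mangoes/rock, house 2 = pears/metal, house 3 = peaches/funk, house 4 = bananas/classical.

classical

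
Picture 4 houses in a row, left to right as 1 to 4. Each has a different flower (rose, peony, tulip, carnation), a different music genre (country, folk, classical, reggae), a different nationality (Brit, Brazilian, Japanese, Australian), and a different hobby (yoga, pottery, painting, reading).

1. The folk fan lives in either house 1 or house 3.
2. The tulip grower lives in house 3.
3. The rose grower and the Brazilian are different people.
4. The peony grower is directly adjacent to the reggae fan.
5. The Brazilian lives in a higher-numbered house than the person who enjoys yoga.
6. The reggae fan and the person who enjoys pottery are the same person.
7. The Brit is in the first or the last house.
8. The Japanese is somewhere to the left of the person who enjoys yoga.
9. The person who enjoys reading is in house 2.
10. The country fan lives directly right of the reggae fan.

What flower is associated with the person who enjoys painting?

carnation

Clue 2: the tulip grower is in house 3.
Clue 9 places the person who enjoys reading in house 2.
Clue 5 places the Brazilian in house 4.
That leaves Australian as the nationality for house 3.
House 1 hobby: only pottery fits.
So house 3 gets yoga for hobby.
The only hobby still possible for house 4 is painting.
By clue 6, the reggae fan is in house 1.
By clue 10, the country fan is in house 2.
So house 4 gets classical for music genre.
The only nationality still possible for house 1 is Brit.
House 2 nationality: only Japanese fits.
From clue 4, the peony grower must be in house 2.
House 4's flower must be carnation (nothing else left).
So house 3 gets folk for music genre.
So house 1 gets rose for flower.
So: house 1 = rose/reggae/Brit/pottery, house 2 = peony/country/Japanese/reading, house 3 = tulip/folk/Australian/yoga, house 4 = carnation/classical/Brazilian/painting.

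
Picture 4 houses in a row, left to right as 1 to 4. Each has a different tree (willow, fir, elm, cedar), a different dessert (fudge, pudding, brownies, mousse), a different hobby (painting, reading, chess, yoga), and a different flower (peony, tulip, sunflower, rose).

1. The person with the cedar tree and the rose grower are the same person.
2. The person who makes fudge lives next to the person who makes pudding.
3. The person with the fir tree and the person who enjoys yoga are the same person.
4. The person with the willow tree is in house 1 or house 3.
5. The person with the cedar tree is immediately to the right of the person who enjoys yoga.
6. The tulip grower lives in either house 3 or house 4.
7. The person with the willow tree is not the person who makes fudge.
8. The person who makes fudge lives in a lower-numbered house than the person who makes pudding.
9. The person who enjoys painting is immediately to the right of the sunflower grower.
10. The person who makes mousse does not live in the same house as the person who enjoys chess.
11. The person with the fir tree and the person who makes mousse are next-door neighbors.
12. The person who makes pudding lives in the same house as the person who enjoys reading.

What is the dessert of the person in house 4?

The person with the willow tree is narrowed to house 1 or 3; consider each.
Placing it in house 3 leads to a contradiction, so it's in house 1.
So house 1 gets chess for hobby.
House 1's dessert must be brownies (nothing else left).
The person with the cedar tree is narrowed to house 3 or 4; consider each.
Placing it in house 3 leads to a contradiction, so it's in house 4.
From clue 1, the rose grower must be in house 4.
Clue 5 places the person who enjoys yoga in house 3.
That leaves painting as the hobby for house 2.
The only hobby still possible for house 4 is reading.
Clue 3 places the person with the fir tree in house 3.
The sunflower grower is in house 1 (clue 9).
The person who makes pudding is in house 4 (clue 12).
So house 2 gets elm for tree.
That leaves mousse as the dessert for house 2.
House 3 dessert: only fudge fits.
House 2's flower must be peony (nothing else left).
House 3's flower must be tulip (nothing else left).
So: house 1 = willow/brownies/chess/sunflower, house 2 = elm/mousse/painting/peony, house 3 = fir/fudge/yoga/tulip, house 4 = cedar/pudding/reading/rose.

pudding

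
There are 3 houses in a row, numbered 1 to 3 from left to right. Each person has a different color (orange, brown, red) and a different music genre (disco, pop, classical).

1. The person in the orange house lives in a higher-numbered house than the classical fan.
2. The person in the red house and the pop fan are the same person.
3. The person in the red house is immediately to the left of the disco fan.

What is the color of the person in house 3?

orange

So house 3 gets disco for music genre.
Clue 3 places the person in the red house in house 2.
House 1's color must be brown (nothing else left).
House 3 color: only orange fits.
The pop fan is in house 2 (clue 2).
The only music genre still possible for house 1 is classical.
So: house 1 = brown/classical, house 2 = red/pop, house 3 = orange/disco.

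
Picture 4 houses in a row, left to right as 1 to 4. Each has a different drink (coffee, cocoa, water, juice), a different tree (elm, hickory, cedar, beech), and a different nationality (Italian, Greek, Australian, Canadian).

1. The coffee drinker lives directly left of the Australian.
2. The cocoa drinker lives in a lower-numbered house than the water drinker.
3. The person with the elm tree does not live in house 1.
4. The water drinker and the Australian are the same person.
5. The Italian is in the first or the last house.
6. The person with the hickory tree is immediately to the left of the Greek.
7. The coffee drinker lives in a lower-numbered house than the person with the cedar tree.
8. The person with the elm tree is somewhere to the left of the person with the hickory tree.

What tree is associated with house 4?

Clue 8: the person with the elm tree is in house 2.
The person with the hickory tree is in house 3 (clue 8).
That leaves beech as the tree for house 1.
The only tree still possible for house 4 is cedar.
From clue 6, the Greek must be in house 4.
So house 4 gets juice for drink.
The only nationality still possible for house 1 is Italian.
That leaves water as the drink for house 3.
Clue 4: the Australian is in house 3.
House 2 nationality: only Canadian fits.
Clue 1: the coffee drinker is in house 2.
That leaves cocoa as the drink for house 1.
So: house 1 = cocoa/beech/Italian, house 2 = coffee/elm/Canadian, house 3 = water/hickory/Australian, house 4 = juice/cedar/Greek.

cedar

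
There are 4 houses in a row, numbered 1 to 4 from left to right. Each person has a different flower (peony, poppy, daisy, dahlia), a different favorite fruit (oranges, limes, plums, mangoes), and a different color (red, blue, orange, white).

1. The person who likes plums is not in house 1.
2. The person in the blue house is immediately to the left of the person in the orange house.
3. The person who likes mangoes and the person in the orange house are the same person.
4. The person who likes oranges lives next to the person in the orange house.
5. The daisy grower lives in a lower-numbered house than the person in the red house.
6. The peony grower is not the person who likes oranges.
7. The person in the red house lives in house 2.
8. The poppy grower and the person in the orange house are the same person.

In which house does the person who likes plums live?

2

From clue 7, the person in the red house must be in house 2.
From clue 2, the person in the blue house must be in house 3.
Clue 2: the person in the orange house is in house 4.
Clue 3: the person who likes mangoes is in house 4.
Clue 4: the person who likes oranges is in house 3.
The daisy grower is in house 1 (clue 5).
From clue 8, the poppy grower must be in house 4.
So house 3 gets dahlia for flower.
The only favorite fruit still possible for house 1 is limes.
So house 2 gets plums for favorite fruit.
House 1's color must be white (nothing else left).
House 2's flower must be peony (nothing else left).
So: house 1 = daisy/limes/white, house 2 = peony/plums/red, house 3 = dahlia/oranges/blue, house 4 = poppy/mangoes/orange.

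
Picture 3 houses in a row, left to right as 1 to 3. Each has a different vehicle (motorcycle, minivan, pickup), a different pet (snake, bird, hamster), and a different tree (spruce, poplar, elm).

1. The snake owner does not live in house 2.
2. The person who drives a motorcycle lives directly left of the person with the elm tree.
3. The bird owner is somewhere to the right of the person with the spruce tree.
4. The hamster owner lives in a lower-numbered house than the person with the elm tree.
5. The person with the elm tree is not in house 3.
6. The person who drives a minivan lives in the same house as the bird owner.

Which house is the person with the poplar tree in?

By clue 5, the person with the elm tree is in house 2.
So house 3 gets poplar for tree.
From clue 2, the person who drives a motorcycle must be in house 1.
From clue 4, the hamster owner must be in house 1.
House 2's pet must be bird (nothing else left).
House 3's pet must be snake (nothing else left).
House 1's tree must be spruce (nothing else left).
From clue 6, the person who drives a minivan must be in house 2.
So house 3 gets pickup for vehicle.
So: house 1 = motorcycle/hamster/spruce, house 2 = minivan/bird/elm, house 3 = pickup/snake/poplar.

3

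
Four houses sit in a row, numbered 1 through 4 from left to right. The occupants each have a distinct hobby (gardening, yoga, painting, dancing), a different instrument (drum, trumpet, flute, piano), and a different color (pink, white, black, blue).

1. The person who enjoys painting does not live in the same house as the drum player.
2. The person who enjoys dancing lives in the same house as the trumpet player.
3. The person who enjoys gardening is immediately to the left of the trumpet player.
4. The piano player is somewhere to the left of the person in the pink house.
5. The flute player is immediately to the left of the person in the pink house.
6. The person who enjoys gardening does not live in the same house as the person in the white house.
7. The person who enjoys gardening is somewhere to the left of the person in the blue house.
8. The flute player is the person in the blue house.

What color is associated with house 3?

House 4 instrument: only drum fits.
House 4's hobby must be yoga (nothing else left).
House 1's instrument must be piano (nothing else left).
The person who enjoys dancing is narrowed to house 2 or 3; consider each.
Placing it in house 3 leads to a contradiction, so it's in house 2.
By clue 2, the trumpet player is in house 2.
Clue 3 places the person who enjoys gardening in house 1.
The only hobby still possible for house 3 is painting.
House 3's instrument must be flute (nothing else left).
That leaves black as the color for house 1.
Clue 5: the person in the pink house is in house 4.
From clue 8, the person in the blue house must be in house 3.
That leaves white as the color for house 2.
So: house 1 = gardening/piano/black, house 2 = dancing/trumpet/white, house 3 = painting/flute/blue, house 4 = yoga/drum/pink.

blue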